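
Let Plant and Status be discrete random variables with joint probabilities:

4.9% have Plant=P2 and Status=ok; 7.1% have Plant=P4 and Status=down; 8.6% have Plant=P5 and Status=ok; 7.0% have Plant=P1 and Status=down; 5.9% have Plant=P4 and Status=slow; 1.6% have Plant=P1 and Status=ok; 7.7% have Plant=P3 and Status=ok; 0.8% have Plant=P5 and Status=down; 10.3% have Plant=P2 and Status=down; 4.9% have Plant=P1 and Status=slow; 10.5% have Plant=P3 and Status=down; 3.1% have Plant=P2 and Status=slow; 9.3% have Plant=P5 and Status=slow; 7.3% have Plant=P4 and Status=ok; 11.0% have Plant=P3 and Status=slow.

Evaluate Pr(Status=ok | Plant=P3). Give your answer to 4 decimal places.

0.2637

P(Plant=P3) = 0.077 + 0.110 + 0.105 = 0.292.
P(Status=ok | Plant=P3) = 0.077/0.292 = 0.2637.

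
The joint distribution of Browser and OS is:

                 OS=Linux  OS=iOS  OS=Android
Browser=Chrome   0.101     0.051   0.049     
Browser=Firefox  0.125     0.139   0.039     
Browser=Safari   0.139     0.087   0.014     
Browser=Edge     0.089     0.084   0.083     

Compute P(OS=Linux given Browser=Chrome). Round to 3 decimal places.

P(Browser=Chrome) = 0.101 + 0.051 + 0.049 = 0.201.
P(OS=Linux | Browser=Chrome) = 0.101/0.201 = 0.502.

0.502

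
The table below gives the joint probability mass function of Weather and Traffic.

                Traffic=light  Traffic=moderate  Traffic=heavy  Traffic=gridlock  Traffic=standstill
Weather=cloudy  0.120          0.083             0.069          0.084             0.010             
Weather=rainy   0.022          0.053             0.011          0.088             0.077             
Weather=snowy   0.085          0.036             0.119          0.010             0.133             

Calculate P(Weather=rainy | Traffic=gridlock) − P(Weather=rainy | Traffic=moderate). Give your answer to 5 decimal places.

P(Traffic=gridlock) = 0.084 + 0.088 + 0.010 = 0.182; P(Weather=rainy | Traffic=gridlock) = 0.088/0.182 = 0.483516.
P(Traffic=moderate) = 0.083 + 0.053 + 0.036 = 0.172; P(Weather=rainy | Traffic=moderate) = 0.053/0.172 = 0.308140.
Difference = 0.17538.

0.17538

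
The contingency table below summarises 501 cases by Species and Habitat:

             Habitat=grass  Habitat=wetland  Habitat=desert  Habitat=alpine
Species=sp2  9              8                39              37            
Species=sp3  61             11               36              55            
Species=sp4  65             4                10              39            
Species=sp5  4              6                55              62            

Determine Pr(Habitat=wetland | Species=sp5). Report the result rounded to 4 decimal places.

0.0472

Total with Species=sp5: 4 + 6 + 55 + 62 = 127.
P(Habitat=wetland | Species=sp5) = 6/127 = 0.0472.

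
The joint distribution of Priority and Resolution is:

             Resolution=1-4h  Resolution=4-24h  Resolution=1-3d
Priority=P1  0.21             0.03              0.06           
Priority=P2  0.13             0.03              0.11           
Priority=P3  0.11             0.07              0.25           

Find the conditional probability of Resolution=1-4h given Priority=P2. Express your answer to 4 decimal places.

P(Priority=P2) = 0.13 + 0.03 + 0.11 = 0.27.
P(Resolution=1-4h | Priority=P2) = 0.13/0.27 = 0.4815.

0.4815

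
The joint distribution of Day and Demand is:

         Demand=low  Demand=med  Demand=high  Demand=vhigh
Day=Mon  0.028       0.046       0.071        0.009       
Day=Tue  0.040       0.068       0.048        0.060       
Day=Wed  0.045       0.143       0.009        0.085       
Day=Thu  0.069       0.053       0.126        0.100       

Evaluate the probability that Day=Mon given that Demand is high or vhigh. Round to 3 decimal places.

0.157

P(Demand=high) = 0.071 + 0.048 + 0.009 + 0.126 = 0.254.
P(Demand=vhigh) = 0.009 + 0.060 + 0.085 + 0.100 = 0.254.
P(Demand ∈ {high, vhigh}) = 0.254 + 0.254 = 0.508; P(Day=Mon, Demand ∈ {high, vhigh}) = 0.071 + 0.009 = 0.080.
P(Day=Mon | Demand ∈ {high, vhigh}) = 0.080/0.508 = 0.157.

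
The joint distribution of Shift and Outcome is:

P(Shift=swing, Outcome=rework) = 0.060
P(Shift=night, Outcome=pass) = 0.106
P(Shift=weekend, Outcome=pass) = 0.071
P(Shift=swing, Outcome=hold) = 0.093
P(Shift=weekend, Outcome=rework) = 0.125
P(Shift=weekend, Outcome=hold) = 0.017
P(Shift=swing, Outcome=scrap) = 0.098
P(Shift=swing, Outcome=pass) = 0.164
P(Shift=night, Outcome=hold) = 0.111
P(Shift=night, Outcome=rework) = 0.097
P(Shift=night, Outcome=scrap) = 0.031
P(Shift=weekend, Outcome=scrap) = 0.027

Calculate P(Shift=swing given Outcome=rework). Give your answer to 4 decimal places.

0.2128

P(Outcome=rework) = 0.060 + 0.097 + 0.125 = 0.282.
P(Shift=swing | Outcome=rework) = 0.060/0.282 = 0.2128.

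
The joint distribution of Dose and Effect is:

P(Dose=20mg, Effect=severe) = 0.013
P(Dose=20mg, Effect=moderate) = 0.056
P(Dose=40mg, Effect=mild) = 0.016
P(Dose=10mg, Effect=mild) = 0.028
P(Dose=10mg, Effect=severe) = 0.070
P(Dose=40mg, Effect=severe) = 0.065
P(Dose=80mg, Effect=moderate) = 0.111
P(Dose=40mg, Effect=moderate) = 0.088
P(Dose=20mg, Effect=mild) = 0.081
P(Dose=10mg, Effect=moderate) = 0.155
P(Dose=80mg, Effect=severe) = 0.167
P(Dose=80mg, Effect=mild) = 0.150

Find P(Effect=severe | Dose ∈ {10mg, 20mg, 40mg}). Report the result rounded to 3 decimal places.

0.259

P(Dose=10mg) = 0.028 + 0.155 + 0.070 = 0.253.
P(Dose=20mg) = 0.081 + 0.056 + 0.013 = 0.150.
P(Dose=40mg) = 0.016 + 0.088 + 0.065 = 0.169.
P(Dose ∈ {10mg, 20mg, 40mg}) = 0.253 + 0.150 + 0.169 = 0.572; P(Effect=severe, Dose ∈ {10mg, 20mg, 40mg}) = 0.070 + 0.013 + 0.065 = 0.148.
P(Effect=severe | Dose ∈ {10mg, 20mg, 40mg}) = 0.148/0.572 = 0.259.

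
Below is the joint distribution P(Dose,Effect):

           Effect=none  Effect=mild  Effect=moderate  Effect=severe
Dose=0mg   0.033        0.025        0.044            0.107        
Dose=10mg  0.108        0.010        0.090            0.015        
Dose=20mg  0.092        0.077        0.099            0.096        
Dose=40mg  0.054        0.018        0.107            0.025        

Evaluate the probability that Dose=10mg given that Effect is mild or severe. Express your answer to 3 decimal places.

0.067

P(Effect=mild) = 0.025 + 0.010 + 0.077 + 0.018 = 0.130.
P(Effect=severe) = 0.107 + 0.015 + 0.096 + 0.025 = 0.243.
P(Effect ∈ {mild, severe}) = 0.130 + 0.243 = 0.373; P(Dose=10mg, Effect ∈ {mild, severe}) = 0.010 + 0.015 = 0.025.
P(Dose=10mg | Effect ∈ {mild, severe}) = 0.025/0.373 = 0.067.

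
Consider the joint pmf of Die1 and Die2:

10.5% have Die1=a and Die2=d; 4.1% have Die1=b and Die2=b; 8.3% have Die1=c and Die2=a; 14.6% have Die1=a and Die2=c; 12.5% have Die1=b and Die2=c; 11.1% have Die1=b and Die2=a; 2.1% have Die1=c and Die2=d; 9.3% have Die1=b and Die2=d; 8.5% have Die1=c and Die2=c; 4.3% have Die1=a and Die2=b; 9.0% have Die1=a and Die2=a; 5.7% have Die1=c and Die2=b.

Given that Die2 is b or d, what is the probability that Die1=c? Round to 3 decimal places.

0.217

P(Die2=b) = 0.043 + 0.041 + 0.057 = 0.141.
P(Die2=d) = 0.105 + 0.093 + 0.021 = 0.219.
P(Die2 ∈ {b, d}) = 0.141 + 0.219 = 0.360; P(Die1=c, Die2 ∈ {b, d}) = 0.057 + 0.021 = 0.078.
P(Die1=c | Die2 ∈ {b, d}) = 0.078/0.360 = 0.217.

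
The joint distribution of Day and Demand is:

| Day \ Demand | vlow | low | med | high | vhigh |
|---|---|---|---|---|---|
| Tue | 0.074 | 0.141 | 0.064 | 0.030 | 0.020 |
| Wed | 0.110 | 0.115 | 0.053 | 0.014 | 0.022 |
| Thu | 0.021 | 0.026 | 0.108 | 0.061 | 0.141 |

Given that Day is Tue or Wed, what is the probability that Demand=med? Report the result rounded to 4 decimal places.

P(Day=Tue) = 0.074 + 0.141 + 0.064 + 0.030 + 0.020 = 0.329.
P(Day=Wed) = 0.110 + 0.115 + 0.053 + 0.014 + 0.022 = 0.314.
P(Day ∈ {Tue, Wed}) = 0.329 + 0.314 = 0.643; P(Demand=med, Day ∈ {Tue, Wed}) = 0.064 + 0.053 = 0.117.
P(Demand=med | Day ∈ {Tue, Wed}) = 0.117/0.643 = 0.1820.

0.1820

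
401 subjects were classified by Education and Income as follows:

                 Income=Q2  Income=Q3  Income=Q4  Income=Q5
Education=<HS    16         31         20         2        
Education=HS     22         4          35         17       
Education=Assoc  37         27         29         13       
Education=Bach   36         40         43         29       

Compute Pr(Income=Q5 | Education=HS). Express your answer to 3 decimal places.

Total with Education=HS: 22 + 4 + 35 + 17 = 78.
P(Income=Q5 | Education=HS) = 17/78 = 0.218.

0.218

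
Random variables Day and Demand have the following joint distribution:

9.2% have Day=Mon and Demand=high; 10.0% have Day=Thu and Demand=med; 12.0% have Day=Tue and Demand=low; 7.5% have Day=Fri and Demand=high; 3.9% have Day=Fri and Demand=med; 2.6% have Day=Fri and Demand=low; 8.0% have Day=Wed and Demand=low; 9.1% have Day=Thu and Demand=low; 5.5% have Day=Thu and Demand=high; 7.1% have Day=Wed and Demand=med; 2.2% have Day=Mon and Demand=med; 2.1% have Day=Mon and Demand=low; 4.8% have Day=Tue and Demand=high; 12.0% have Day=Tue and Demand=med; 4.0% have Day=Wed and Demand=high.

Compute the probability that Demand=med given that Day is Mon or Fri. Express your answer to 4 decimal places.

P(Day=Mon) = 0.021 + 0.022 + 0.092 = 0.135.
P(Day=Fri) = 0.026 + 0.039 + 0.075 = 0.140.
P(Day ∈ {Mon, Fri}) = 0.135 + 0.140 = 0.275; P(Demand=med, Day ∈ {Mon, Fri}) = 0.022 + 0.039 = 0.061.
P(Demand=med | Day ∈ {Mon, Fri}) = 0.061/0.275 = 0.2218.

0.2218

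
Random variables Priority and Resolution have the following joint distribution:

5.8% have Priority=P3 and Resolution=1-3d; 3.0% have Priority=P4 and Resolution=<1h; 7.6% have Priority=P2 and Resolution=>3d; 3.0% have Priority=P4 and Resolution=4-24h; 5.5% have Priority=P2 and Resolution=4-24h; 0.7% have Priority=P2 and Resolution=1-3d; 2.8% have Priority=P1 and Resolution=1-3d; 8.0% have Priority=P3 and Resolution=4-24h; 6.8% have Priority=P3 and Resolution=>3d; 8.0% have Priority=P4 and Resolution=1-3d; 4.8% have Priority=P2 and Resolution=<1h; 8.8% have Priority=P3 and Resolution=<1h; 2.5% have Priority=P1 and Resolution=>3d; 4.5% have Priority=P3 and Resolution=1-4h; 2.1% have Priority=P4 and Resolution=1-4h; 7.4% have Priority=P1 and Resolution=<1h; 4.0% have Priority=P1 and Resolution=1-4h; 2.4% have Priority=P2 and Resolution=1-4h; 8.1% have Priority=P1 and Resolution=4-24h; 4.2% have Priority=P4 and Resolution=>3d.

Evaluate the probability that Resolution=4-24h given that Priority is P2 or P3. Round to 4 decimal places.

P(Priority=P2) = 0.048 + 0.024 + 0.055 + 0.007 + 0.076 = 0.210.
P(Priority=P3) = 0.088 + 0.045 + 0.080 + 0.058 + 0.068 = 0.339.
P(Priority ∈ {P2, P3}) = 0.210 + 0.339 = 0.549; P(Resolution=4-24h, Priority ∈ {P2, P3}) = 0.055 + 0.080 = 0.135.
P(Resolution=4-24h | Priority ∈ {P2, P3}) = 0.135/0.549 = 0.2459.

0.2459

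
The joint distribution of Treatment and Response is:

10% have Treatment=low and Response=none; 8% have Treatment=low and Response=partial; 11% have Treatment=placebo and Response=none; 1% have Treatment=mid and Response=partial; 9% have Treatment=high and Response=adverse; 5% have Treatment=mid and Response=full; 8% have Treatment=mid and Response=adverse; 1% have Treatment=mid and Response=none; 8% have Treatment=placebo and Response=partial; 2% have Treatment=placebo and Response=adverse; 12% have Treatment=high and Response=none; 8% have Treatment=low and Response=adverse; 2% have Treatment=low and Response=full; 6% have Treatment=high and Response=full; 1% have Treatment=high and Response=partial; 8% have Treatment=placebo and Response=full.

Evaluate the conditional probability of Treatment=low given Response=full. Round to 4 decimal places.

P(Response=full) = 0.08 + 0.02 + 0.05 + 0.06 = 0.21.
P(Treatment=low | Response=full) = 0.02/0.21 = 0.0952.

0.0952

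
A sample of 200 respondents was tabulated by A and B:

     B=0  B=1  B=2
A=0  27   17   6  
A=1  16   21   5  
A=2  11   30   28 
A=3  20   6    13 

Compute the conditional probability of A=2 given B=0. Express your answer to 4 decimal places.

0.1486

Total with B=0: 27 + 16 + 11 + 20 = 74.
P(A=2 | B=0) = 11/74 = 0.1486.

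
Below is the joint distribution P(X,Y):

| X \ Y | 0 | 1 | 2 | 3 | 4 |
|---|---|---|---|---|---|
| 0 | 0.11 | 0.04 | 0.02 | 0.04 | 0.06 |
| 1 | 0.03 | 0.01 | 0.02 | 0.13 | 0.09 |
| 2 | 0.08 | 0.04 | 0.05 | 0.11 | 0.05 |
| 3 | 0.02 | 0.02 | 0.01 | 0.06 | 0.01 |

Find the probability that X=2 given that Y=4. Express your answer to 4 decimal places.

P(Y=4) = 0.06 + 0.09 + 0.05 + 0.01 = 0.21.
P(X=2 | Y=4) = 0.05/0.21 = 0.2381.

0.2381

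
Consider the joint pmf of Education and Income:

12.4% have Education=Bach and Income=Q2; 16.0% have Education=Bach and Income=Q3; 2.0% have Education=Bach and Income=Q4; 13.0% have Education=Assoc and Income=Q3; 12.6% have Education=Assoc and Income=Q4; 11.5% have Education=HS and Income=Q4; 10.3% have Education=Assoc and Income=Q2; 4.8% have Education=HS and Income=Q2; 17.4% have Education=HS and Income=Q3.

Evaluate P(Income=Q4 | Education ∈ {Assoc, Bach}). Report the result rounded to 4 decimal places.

0.2202

P(Education=Assoc) = 0.103 + 0.130 + 0.126 = 0.359.
P(Education=Bach) = 0.124 + 0.160 + 0.020 = 0.304.
P(Education ∈ {Assoc, Bach}) = 0.359 + 0.304 = 0.663; P(Income=Q4, Education ∈ {Assoc, Bach}) = 0.126 + 0.020 = 0.146.
P(Income=Q4 | Education ∈ {Assoc, Bach}) = 0.146/0.663 = 0.2202.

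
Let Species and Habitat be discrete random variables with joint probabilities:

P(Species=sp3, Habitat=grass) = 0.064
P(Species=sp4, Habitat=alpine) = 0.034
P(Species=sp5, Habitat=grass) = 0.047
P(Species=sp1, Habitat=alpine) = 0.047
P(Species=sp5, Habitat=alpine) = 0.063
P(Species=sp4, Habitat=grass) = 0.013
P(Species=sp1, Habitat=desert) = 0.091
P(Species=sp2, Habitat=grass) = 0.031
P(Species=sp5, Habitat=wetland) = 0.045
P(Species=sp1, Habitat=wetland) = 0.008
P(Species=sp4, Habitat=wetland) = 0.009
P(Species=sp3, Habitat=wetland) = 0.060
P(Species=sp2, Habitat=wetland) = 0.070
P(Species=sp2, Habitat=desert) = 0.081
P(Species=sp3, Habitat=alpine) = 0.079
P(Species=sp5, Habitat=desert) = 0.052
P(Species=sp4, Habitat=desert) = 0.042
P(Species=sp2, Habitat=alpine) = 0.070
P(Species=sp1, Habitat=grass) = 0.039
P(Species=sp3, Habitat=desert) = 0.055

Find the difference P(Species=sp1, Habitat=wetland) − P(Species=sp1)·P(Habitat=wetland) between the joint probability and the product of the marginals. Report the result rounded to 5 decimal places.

P(Species=sp1) = 0.039 + 0.008 + 0.091 + 0.047 = 0.185.
P(Habitat=wetland) = 0.008 + 0.070 + 0.060 + 0.009 + 0.045 = 0.192.
P(Species=sp1, Habitat=wetland) − P(Species=sp1)P(Habitat=wetland) = 0.008 − 0.185×0.192 = -0.02752.

-0.02752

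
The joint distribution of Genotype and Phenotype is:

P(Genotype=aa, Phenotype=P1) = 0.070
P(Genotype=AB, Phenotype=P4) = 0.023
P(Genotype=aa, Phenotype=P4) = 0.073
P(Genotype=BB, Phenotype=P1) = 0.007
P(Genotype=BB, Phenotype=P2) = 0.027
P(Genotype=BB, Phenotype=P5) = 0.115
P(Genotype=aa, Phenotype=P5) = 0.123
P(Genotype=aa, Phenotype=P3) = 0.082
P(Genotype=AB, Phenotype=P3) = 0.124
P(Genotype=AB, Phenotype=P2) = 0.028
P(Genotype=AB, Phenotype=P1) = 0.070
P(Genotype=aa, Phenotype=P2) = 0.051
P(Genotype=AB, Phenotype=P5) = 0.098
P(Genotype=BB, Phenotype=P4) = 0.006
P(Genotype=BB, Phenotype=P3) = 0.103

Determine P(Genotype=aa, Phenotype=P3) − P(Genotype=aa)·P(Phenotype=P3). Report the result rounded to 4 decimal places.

-0.0413

P(Genotype=aa) = 0.070 + 0.051 + 0.082 + 0.073 + 0.123 = 0.399.
P(Phenotype=P3) = 0.082 + 0.124 + 0.103 = 0.309.
P(Genotype=aa, Phenotype=P3) − P(Genotype=aa)P(Phenotype=P3) = 0.082 − 0.399×0.309 = -0.0413.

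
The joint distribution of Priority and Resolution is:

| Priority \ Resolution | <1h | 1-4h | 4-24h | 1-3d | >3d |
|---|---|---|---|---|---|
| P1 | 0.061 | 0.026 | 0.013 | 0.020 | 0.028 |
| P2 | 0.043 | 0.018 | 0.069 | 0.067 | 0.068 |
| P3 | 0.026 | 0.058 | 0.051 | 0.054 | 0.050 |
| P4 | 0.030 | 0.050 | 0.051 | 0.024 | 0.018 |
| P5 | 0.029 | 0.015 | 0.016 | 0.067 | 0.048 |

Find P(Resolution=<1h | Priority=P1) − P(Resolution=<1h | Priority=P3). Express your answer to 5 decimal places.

P(Priority=P1) = 0.061 + 0.026 + 0.013 + 0.020 + 0.028 = 0.148; P(Resolution=<1h | Priority=P1) = 0.061/0.148 = 0.412162.
P(Priority=P3) = 0.026 + 0.058 + 0.051 + 0.054 + 0.050 = 0.239; P(Resolution=<1h | Priority=P3) = 0.026/0.239 = 0.108787.
Difference = 0.30338.

0.30338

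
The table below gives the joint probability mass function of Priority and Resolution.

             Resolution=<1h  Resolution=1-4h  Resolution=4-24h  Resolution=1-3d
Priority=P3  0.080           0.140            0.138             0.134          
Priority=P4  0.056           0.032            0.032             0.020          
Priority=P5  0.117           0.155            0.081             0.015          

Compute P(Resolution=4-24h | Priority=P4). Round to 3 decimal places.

P(Priority=P4) = 0.056 + 0.032 + 0.032 + 0.020 = 0.140.
P(Resolution=4-24h | Priority=P4) = 0.032/0.140 = 0.229.

0.229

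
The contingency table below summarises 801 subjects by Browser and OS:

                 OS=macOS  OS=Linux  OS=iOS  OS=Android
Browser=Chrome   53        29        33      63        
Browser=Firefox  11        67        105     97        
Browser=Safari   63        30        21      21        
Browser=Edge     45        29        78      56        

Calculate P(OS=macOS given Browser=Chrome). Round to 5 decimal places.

0.29775

Total with Browser=Chrome: 53 + 29 + 33 + 63 = 178.
P(OS=macOS | Browser=Chrome) = 53/178 = 0.29775.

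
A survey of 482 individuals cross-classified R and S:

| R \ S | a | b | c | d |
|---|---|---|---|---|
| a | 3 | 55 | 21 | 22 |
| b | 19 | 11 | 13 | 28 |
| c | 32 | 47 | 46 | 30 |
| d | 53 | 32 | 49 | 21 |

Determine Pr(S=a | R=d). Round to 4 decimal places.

0.3419

Total with R=d: 53 + 32 + 49 + 21 = 155.
P(S=a | R=d) = 53/155 = 0.3419.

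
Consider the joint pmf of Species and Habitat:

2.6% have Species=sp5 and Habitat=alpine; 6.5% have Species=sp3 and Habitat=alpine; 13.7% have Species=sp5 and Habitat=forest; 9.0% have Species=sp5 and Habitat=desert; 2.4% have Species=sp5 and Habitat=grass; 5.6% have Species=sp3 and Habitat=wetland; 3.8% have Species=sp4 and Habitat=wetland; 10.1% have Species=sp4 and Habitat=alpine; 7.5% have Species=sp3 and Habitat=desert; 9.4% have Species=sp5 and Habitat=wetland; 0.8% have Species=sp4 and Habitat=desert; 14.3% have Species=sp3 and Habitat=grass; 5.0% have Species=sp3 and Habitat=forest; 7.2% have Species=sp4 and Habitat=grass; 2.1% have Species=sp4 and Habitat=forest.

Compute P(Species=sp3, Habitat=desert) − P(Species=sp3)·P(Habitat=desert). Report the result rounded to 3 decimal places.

P(Species=sp3) = 0.050 + 0.143 + 0.056 + 0.075 + 0.065 = 0.389.
P(Habitat=desert) = 0.075 + 0.008 + 0.090 = 0.173.
P(Species=sp3, Habitat=desert) − P(Species=sp3)P(Habitat=desert) = 0.075 − 0.389×0.173 = 0.008.

0.008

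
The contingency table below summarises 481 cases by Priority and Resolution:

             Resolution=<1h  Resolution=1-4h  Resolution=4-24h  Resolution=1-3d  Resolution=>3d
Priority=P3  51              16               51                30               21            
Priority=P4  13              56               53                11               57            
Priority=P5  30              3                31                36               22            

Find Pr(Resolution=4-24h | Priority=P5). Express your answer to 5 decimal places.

0.25410

Total with Priority=P5: 30 + 3 + 31 + 36 + 22 = 122.
P(Resolution=4-24h | Priority=P5) = 31/122 = 0.25410.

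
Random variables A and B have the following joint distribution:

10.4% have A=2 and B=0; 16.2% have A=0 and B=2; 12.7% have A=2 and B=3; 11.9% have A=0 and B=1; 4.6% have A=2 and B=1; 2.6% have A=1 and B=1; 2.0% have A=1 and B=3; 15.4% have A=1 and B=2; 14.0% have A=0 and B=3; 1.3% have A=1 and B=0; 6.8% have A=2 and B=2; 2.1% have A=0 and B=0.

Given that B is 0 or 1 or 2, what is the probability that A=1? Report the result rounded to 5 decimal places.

P(B=0) = 0.021 + 0.013 + 0.104 = 0.138.
P(B=1) = 0.119 + 0.026 + 0.046 = 0.191.
P(B=2) = 0.162 + 0.154 + 0.068 = 0.384.
P(B ∈ {0, 1, 2}) = 0.138 + 0.191 + 0.384 = 0.713; P(A=1, B ∈ {0, 1, 2}) = 0.013 + 0.026 + 0.154 = 0.193.
P(A=1 | B ∈ {0, 1, 2}) = 0.193/0.713 = 0.27069.

0.27069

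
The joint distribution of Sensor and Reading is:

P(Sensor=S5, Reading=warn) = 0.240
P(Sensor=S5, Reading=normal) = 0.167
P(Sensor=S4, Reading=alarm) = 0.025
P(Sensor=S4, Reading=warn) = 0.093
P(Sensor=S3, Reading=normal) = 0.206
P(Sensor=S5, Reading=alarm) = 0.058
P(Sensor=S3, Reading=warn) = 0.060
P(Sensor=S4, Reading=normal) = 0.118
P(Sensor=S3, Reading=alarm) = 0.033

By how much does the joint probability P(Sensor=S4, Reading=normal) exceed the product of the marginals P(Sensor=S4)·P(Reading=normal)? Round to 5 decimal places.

P(Sensor=S4) = 0.118 + 0.093 + 0.025 = 0.236.
P(Reading=normal) = 0.206 + 0.118 + 0.167 = 0.491.
P(Sensor=S4, Reading=normal) − P(Sensor=S4)P(Reading=normal) = 0.118 − 0.236×0.491 = 0.00212.

0.00212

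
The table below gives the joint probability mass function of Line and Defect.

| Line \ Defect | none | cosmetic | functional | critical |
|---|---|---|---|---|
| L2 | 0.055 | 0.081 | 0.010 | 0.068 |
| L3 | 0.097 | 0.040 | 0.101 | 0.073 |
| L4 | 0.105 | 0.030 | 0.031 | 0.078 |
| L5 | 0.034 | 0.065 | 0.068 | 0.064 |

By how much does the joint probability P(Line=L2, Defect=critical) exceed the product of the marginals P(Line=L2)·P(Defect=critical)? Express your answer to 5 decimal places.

0.00744

P(Line=L2) = 0.055 + 0.081 + 0.010 + 0.068 = 0.214.
P(Defect=critical) = 0.068 + 0.073 + 0.078 + 0.064 = 0.283.
P(Line=L2, Defect=critical) − P(Line=L2)P(Defect=critical) = 0.068 − 0.214×0.283 = 0.00744.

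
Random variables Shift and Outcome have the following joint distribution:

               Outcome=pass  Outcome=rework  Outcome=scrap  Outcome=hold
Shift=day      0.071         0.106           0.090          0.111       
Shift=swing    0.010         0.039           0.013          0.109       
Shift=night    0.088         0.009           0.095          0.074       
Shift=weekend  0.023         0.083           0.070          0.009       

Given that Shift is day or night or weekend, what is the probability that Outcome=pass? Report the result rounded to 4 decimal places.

P(Shift=day) = 0.071 + 0.106 + 0.090 + 0.111 = 0.378.
P(Shift=night) = 0.088 + 0.009 + 0.095 + 0.074 = 0.266.
P(Shift=weekend) = 0.023 + 0.083 + 0.070 + 0.009 = 0.185.
P(Shift ∈ {day, night, weekend}) = 0.378 + 0.266 + 0.185 = 0.829; P(Outcome=pass, Shift ∈ {day, night, weekend}) = 0.071 + 0.088 + 0.023 = 0.182.
P(Outcome=pass | Shift ∈ {day, night, weekend}) = 0.182/0.829 = 0.2195.

0.2195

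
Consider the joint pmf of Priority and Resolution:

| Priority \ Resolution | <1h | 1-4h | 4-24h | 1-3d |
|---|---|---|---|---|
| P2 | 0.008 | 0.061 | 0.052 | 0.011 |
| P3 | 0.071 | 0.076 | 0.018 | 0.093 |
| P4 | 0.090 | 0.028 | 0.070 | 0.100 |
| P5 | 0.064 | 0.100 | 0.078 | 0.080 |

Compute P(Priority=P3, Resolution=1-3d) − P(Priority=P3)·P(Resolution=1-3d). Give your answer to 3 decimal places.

P(Priority=P3) = 0.071 + 0.076 + 0.018 + 0.093 = 0.258.
P(Resolution=1-3d) = 0.011 + 0.093 + 0.100 + 0.080 = 0.284.
P(Priority=P3, Resolution=1-3d) − P(Priority=P3)P(Resolution=1-3d) = 0.093 − 0.258×0.284 = 0.020.

0.020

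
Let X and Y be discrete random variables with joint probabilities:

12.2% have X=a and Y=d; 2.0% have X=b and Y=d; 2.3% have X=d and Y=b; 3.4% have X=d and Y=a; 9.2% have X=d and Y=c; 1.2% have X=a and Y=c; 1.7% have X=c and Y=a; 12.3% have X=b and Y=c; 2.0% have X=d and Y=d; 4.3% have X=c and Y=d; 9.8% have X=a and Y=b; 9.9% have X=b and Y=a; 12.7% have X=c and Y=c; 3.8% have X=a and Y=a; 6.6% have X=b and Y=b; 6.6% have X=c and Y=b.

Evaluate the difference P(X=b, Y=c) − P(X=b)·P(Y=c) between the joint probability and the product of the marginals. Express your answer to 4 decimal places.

0.0140

P(X=b) = 0.099 + 0.066 + 0.123 + 0.020 = 0.308.
P(Y=c) = 0.012 + 0.123 + 0.127 + 0.092 = 0.354.
P(X=b, Y=c) − P(X=b)P(Y=c) = 0.123 − 0.308×0.354 = 0.0140.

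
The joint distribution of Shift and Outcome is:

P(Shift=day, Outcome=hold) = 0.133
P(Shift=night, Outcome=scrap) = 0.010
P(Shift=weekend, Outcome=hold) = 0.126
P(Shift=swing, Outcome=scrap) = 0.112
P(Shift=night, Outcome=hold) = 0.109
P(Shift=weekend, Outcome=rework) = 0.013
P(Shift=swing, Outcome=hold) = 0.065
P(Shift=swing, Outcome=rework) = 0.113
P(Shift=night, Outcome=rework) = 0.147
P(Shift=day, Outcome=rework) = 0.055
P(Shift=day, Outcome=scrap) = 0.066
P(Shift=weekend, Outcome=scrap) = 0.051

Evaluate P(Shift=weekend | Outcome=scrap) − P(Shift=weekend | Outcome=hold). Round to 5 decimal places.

-0.07760

P(Outcome=scrap) = 0.066 + 0.112 + 0.010 + 0.051 = 0.239; P(Shift=weekend | Outcome=scrap) = 0.051/0.239 = 0.213389.
P(Outcome=hold) = 0.133 + 0.065 + 0.109 + 0.126 = 0.433; P(Shift=weekend | Outcome=hold) = 0.126/0.433 = 0.290993.
Difference = -0.07760.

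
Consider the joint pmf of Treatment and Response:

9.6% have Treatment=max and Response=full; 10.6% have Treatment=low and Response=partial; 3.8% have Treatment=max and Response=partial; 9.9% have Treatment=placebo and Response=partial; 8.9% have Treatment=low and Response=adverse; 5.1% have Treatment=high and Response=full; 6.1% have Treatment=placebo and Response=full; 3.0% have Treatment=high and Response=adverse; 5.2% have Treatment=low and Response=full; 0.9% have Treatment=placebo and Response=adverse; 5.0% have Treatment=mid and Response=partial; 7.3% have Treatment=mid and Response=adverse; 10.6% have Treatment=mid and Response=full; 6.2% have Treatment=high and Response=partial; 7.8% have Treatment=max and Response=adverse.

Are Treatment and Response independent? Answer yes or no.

no

P(Treatment=placebo) = 0.169 and P(Response=partial) = 0.355, so their product is 0.06000, but P(Treatment=placebo, Response=partial) = 0.099. Since these differ, Treatment and Response are not independent.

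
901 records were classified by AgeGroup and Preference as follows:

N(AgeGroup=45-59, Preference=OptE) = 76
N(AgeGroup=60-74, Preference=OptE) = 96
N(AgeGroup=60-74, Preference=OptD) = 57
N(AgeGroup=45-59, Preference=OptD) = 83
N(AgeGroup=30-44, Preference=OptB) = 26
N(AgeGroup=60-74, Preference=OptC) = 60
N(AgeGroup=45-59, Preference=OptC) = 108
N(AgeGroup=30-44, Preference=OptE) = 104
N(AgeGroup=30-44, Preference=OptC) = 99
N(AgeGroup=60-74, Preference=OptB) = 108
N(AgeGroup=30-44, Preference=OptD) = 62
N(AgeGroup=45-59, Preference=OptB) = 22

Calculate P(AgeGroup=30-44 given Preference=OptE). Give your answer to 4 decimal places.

Total with Preference=OptE: 104 + 76 + 96 = 276.
P(AgeGroup=30-44 | Preference=OptE) = 104/276 = 0.3768.

0.3768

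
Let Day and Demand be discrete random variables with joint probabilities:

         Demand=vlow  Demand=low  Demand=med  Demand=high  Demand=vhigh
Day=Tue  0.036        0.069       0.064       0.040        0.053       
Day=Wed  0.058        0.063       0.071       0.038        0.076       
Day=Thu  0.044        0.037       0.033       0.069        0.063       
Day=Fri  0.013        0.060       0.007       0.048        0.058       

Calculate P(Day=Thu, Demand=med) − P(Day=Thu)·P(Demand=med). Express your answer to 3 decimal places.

-0.010

P(Day=Thu) = 0.044 + 0.037 + 0.033 + 0.069 + 0.063 = 0.246.
P(Demand=med) = 0.064 + 0.071 + 0.033 + 0.007 = 0.175.
P(Day=Thu, Demand=med) − P(Day=Thu)P(Demand=med) = 0.033 − 0.246×0.175 = -0.010.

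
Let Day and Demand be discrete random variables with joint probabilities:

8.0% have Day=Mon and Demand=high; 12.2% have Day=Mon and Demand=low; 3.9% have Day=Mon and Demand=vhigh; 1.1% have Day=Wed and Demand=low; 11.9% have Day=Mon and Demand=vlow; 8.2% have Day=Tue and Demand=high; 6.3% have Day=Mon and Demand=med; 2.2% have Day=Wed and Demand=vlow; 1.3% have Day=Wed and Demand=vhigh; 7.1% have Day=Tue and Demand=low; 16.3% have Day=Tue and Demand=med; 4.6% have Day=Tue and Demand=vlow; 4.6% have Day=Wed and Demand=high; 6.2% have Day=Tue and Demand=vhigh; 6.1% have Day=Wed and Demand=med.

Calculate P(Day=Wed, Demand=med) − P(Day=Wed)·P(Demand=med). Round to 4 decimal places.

0.0171

P(Day=Wed) = 0.022 + 0.011 + 0.061 + 0.046 + 0.013 = 0.153.
P(Demand=med) = 0.063 + 0.163 + 0.061 = 0.287.
P(Day=Wed, Demand=med) − P(Day=Wed)P(Demand=med) = 0.061 − 0.153×0.287 = 0.0171.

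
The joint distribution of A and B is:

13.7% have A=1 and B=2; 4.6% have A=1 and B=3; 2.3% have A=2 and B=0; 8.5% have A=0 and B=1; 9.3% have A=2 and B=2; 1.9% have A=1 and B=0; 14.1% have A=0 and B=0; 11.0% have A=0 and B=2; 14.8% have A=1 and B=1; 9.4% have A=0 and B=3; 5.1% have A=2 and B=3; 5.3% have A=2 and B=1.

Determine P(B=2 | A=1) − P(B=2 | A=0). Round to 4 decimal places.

0.1356

P(A=1) = 0.019 + 0.148 + 0.137 + 0.046 = 0.350; P(B=2 | A=1) = 0.137/0.350 = 0.39143.
P(A=0) = 0.141 + 0.085 + 0.110 + 0.094 = 0.430; P(B=2 | A=0) = 0.110/0.430 = 0.25581.
Difference = 0.1356.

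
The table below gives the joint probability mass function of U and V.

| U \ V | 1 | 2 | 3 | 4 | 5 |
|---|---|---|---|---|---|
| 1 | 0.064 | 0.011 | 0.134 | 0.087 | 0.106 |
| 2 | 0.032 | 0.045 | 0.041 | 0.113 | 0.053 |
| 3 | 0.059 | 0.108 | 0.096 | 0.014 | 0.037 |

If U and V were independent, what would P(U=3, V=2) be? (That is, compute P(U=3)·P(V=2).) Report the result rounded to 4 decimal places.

P(U=3) = 0.059 + 0.108 + 0.096 + 0.014 + 0.037 = 0.314.
P(V=2) = 0.011 + 0.045 + 0.108 = 0.164.
Product: 0.314 × 0.164 = 0.0515.

0.0515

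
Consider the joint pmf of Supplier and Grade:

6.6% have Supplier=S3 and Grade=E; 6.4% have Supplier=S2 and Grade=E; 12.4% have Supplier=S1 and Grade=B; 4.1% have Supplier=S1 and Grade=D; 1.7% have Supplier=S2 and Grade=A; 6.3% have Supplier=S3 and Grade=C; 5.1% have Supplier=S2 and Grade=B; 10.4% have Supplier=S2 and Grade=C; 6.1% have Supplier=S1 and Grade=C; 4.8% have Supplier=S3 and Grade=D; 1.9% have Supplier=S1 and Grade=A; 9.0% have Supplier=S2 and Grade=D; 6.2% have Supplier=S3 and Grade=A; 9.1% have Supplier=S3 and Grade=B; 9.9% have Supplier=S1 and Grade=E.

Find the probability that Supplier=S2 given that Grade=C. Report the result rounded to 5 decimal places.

P(Grade=C) = 0.061 + 0.104 + 0.063 = 0.228.
P(Supplier=S2 | Grade=C) = 0.104/0.228 = 0.45614.

0.45614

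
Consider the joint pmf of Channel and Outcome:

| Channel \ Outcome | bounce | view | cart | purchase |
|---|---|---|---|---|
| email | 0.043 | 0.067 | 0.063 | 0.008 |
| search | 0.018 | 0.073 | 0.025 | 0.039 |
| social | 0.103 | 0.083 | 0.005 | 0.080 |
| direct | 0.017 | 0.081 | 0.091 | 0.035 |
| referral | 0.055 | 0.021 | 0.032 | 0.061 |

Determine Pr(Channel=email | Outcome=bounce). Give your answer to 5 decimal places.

0.18220

P(Outcome=bounce) = 0.043 + 0.018 + 0.103 + 0.017 + 0.055 = 0.236.
P(Channel=email | Outcome=bounce) = 0.043/0.236 = 0.18220.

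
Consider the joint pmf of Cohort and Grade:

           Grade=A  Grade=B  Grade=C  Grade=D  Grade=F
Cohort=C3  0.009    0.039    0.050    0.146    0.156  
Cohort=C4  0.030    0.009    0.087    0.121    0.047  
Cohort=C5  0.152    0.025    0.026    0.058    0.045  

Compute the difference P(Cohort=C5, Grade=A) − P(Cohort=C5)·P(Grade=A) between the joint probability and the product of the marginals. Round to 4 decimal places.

P(Cohort=C5) = 0.152 + 0.025 + 0.026 + 0.058 + 0.045 = 0.306.
P(Grade=A) = 0.009 + 0.030 + 0.152 = 0.191.
P(Cohort=C5, Grade=A) − P(Cohort=C5)P(Grade=A) = 0.152 − 0.306×0.191 = 0.0936.

0.0936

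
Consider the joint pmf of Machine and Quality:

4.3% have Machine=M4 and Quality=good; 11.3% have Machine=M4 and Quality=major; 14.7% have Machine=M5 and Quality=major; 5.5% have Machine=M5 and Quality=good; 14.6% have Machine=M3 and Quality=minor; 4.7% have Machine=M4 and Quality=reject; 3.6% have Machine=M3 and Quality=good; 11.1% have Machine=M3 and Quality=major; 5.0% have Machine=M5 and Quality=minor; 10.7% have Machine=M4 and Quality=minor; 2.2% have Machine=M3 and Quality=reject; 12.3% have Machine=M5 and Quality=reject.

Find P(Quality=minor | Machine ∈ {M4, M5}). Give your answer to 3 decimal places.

0.229

P(Machine=M4) = 0.043 + 0.107 + 0.113 + 0.047 = 0.310.
P(Machine=M5) = 0.055 + 0.050 + 0.147 + 0.123 = 0.375.
P(Machine ∈ {M4, M5}) = 0.310 + 0.375 = 0.685; P(Quality=minor, Machine ∈ {M4, M5}) = 0.107 + 0.050 = 0.157.
P(Quality=minor | Machine ∈ {M4, M5}) = 0.157/0.685 = 0.229.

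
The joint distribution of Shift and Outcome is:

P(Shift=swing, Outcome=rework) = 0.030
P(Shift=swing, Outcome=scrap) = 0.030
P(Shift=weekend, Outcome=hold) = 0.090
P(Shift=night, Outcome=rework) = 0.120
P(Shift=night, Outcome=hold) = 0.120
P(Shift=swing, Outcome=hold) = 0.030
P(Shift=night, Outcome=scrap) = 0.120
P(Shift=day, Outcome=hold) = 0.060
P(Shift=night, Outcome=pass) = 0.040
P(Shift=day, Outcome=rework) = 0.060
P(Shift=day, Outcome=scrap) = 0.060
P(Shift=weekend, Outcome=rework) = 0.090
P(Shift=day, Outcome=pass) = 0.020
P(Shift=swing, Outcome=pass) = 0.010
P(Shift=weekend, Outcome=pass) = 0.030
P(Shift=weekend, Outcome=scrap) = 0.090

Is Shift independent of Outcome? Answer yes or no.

yes

Every cell satisfies P(Shift,Outcome) = P(Shift)·P(Outcome). For instance P(Shift=swing) = 0.100, P(Outcome=rework) = 0.300, and 0.100×0.300 = 0.030 matches the joint entry. So Shift and Outcome are independent.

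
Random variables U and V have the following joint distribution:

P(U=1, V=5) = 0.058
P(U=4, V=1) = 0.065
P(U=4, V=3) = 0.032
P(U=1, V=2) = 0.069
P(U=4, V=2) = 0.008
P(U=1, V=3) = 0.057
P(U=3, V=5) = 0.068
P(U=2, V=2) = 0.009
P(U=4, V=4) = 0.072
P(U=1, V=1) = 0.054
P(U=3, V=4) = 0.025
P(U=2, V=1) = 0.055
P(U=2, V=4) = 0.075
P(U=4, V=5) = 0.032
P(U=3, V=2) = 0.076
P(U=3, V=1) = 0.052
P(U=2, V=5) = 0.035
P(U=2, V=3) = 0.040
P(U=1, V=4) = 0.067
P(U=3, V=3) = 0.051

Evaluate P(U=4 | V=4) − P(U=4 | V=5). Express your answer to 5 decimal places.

P(V=4) = 0.067 + 0.075 + 0.025 + 0.072 = 0.239; P(U=4 | V=4) = 0.072/0.239 = 0.301255.
P(V=5) = 0.058 + 0.035 + 0.068 + 0.032 = 0.193; P(U=4 | V=5) = 0.032/0.193 = 0.165803.
Difference = 0.13545.

0.13545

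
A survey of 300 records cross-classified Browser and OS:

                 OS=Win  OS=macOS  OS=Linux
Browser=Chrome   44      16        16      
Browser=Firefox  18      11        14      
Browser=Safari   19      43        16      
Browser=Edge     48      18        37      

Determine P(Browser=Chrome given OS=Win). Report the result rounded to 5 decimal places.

Total with OS=Win: 44 + 18 + 19 + 48 = 129.
P(Browser=Chrome | OS=Win) = 44/129 = 0.34109.

0.34109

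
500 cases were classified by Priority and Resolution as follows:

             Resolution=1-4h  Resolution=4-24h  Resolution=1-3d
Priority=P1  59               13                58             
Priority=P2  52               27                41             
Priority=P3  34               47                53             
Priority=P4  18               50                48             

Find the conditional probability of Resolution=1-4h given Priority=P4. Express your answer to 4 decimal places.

Total with Priority=P4: 18 + 50 + 48 = 116.
P(Resolution=1-4h | Priority=P4) = 18/116 = 0.1552.

0.1552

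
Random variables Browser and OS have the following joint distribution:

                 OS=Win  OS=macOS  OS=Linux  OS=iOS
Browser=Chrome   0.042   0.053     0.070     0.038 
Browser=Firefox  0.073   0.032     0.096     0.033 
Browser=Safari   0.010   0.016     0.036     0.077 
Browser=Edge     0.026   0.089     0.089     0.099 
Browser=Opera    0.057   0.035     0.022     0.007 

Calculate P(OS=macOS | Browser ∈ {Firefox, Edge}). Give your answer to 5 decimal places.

0.22533

P(Browser=Firefox) = 0.073 + 0.032 + 0.096 + 0.033 = 0.234.
P(Browser=Edge) = 0.026 + 0.089 + 0.089 + 0.099 = 0.303.
P(Browser ∈ {Firefox, Edge}) = 0.234 + 0.303 = 0.537; P(OS=macOS, Browser ∈ {Firefox, Edge}) = 0.032 + 0.089 = 0.121.
P(OS=macOS | Browser ∈ {Firefox, Edge}) = 0.121/0.537 = 0.22533.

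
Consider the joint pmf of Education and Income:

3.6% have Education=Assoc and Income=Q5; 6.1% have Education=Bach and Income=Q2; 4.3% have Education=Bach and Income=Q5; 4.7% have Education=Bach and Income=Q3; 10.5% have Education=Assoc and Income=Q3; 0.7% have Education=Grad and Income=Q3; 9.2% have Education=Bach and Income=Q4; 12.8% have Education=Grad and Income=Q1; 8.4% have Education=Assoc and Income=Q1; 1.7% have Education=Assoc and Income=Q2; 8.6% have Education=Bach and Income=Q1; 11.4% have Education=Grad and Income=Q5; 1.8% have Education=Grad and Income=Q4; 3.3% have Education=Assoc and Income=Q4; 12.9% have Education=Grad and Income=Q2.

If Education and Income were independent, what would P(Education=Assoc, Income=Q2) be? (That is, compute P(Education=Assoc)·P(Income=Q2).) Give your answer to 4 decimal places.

0.0569

P(Education=Assoc) = 0.084 + 0.017 + 0.105 + 0.033 + 0.036 = 0.275.
P(Income=Q2) = 0.017 + 0.061 + 0.129 = 0.207.
Product: 0.275 × 0.207 = 0.0569.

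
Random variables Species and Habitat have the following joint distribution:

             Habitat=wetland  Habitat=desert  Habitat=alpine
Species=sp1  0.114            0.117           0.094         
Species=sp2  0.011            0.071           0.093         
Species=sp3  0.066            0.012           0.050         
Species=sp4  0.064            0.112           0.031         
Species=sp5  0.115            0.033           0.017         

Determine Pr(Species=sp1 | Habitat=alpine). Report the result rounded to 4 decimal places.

P(Habitat=alpine) = 0.094 + 0.093 + 0.050 + 0.031 + 0.017 = 0.285.
P(Species=sp1 | Habitat=alpine) = 0.094/0.285 = 0.3298.

0.3298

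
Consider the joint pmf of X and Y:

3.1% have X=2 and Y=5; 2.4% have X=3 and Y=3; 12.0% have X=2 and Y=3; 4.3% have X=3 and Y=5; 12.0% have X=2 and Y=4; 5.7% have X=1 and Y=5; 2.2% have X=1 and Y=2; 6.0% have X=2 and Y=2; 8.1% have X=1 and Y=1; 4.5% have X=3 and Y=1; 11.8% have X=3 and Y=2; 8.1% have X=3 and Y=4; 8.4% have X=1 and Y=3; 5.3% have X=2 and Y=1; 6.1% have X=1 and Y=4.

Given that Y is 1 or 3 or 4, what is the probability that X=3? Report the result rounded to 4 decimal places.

0.2242

P(Y=1) = 0.081 + 0.053 + 0.045 = 0.179.
P(Y=3) = 0.084 + 0.120 + 0.024 = 0.228.
P(Y=4) = 0.061 + 0.120 + 0.081 = 0.262.
P(Y ∈ {1, 3, 4}) = 0.179 + 0.228 + 0.262 = 0.669; P(X=3, Y ∈ {1, 3, 4}) = 0.045 + 0.024 + 0.081 = 0.150.
P(X=3 | Y ∈ {1, 3, 4}) = 0.150/0.669 = 0.2242.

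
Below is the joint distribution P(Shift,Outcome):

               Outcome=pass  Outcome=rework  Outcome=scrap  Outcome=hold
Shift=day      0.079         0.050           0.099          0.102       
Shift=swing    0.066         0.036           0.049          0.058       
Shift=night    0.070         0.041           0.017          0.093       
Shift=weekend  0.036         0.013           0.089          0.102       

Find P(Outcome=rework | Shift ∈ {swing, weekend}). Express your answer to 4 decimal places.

P(Shift=swing) = 0.066 + 0.036 + 0.049 + 0.058 = 0.209.
P(Shift=weekend) = 0.036 + 0.013 + 0.089 + 0.102 = 0.240.
P(Shift ∈ {swing, weekend}) = 0.209 + 0.240 = 0.449; P(Outcome=rework, Shift ∈ {swing, weekend}) = 0.036 + 0.013 = 0.049.
P(Outcome=rework | Shift ∈ {swing, weekend}) = 0.049/0.449 = 0.1091.

0.1091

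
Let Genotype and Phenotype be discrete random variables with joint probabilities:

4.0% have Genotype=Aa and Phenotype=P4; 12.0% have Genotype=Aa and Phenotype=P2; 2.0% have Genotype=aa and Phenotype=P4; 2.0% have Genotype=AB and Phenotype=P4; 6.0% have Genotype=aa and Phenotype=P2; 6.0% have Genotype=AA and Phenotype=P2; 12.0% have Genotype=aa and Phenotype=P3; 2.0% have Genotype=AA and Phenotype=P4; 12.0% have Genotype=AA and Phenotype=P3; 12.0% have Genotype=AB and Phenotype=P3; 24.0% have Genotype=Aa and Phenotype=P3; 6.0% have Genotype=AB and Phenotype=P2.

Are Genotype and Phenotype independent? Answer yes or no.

yes

Every cell satisfies P(Genotype,Phenotype) = P(Genotype)·P(Phenotype). For instance P(Genotype=Aa) = 0.400, P(Phenotype=P2) = 0.300, and 0.400×0.300 = 0.120 matches the joint entry. So Genotype and Phenotype are independent.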